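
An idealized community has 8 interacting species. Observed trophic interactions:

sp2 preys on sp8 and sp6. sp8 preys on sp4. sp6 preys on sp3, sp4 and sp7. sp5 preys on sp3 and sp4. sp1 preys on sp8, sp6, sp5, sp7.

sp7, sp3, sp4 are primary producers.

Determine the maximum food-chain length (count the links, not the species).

2 links

One longest chain: sp4 → sp8 → sp1.
It has 3 species and 2 links.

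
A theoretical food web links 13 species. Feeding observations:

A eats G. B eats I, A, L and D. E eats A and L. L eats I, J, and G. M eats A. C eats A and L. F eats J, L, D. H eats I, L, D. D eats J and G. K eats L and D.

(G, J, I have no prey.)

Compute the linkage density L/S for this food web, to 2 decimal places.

L/S = 1.77

There are L = 23 links among S = 13 species.
L/S = 23/13 = 1.7692 ≈ 1.77.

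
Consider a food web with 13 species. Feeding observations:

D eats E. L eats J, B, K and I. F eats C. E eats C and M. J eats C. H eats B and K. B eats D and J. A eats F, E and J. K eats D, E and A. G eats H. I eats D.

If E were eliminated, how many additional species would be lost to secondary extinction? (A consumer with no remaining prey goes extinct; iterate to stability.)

2

Remove E.
Round 1: D (all prey gone) → extinct.
Round 2: I (all prey gone) → extinct.
No further losses. Total secondary extinctions: 2.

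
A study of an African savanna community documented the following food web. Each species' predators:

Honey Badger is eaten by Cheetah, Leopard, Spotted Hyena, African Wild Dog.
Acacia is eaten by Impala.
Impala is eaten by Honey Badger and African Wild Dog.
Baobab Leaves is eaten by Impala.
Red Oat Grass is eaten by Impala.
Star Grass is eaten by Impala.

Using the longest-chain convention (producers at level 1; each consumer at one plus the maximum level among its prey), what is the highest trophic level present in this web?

4

Producers (level 1): Acacia, Baobab Leaves, Star Grass, Red Oat Grass.
Acacia → Impala → Honey Badger → Spotted Hyena gives Spotted Hyena level 4.
No species has a prey at level 4, so no species reaches level 5.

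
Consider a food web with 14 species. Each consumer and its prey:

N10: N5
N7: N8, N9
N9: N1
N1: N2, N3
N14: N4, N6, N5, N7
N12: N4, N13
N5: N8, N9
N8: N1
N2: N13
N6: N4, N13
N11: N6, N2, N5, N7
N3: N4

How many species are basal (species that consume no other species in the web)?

2

Basal species (no prey listed): N4, N13.
Count: 2.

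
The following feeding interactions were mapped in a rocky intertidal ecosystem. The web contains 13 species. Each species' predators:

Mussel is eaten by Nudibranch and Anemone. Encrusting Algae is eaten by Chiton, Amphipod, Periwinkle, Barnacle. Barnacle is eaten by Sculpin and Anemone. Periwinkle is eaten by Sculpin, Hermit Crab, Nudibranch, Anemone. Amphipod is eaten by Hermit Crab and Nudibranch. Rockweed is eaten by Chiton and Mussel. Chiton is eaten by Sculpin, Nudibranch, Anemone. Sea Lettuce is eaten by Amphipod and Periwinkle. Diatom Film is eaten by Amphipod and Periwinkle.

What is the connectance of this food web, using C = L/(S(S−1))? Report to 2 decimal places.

The web has S = 13 species and L = 23 feeding links.
C = L / (S(S−1)) = 23 / 156 = 0.1474 ≈ 0.15.

C = 0.15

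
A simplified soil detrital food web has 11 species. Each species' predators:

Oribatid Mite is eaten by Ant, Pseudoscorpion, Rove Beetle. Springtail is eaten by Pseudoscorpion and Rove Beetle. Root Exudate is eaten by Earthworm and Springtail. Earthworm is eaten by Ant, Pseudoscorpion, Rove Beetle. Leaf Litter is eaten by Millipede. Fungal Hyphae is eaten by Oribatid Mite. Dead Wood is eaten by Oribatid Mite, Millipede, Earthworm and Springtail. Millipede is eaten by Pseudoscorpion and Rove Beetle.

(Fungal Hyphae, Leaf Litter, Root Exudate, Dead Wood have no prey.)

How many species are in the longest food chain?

One longest chain: Fungal Hyphae → Oribatid Mite → Rove Beetle.
It has 3 species and 2 links.

3 species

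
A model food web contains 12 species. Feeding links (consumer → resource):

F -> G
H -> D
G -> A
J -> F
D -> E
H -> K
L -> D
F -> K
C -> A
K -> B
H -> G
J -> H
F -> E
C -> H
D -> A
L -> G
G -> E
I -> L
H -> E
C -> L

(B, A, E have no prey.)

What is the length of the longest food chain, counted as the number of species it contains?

One longest chain: A → D → L → I.
It has 4 species and 3 links.

4 species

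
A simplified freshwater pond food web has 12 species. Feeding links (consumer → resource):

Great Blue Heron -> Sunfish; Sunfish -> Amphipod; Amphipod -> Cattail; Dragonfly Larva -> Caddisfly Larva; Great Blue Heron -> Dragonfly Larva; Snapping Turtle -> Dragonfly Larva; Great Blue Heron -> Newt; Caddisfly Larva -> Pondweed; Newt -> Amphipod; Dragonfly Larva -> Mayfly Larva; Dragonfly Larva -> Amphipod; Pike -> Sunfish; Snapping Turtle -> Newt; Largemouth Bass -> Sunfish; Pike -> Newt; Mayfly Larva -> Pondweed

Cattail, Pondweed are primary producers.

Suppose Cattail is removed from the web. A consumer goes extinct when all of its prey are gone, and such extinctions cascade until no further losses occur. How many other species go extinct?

5

Remove Cattail.
Round 1: Amphipod (all prey gone) → extinct.
Round 2: Sunfish (all prey gone), Newt (all prey gone) → extinct.
Round 3: Largemouth Bass (all prey gone), Pike (all prey gone) → extinct.
No further losses. Total secondary extinctions: 5.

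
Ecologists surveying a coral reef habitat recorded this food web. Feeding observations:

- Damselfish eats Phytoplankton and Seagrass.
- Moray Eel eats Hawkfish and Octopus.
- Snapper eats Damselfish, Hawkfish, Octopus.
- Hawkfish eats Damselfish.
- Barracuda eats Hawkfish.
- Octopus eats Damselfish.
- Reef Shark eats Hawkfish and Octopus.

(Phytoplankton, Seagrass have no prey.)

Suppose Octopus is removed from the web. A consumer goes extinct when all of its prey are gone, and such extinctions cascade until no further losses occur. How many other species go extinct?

0

Remove Octopus.
Every predator of it retains at least one other prey: Moray Eel still has Hawkfish; Snapper still has Damselfish, Hawkfish; Reef Shark still has Hawkfish.
No consumer loses all prey, so no secondary extinctions occur.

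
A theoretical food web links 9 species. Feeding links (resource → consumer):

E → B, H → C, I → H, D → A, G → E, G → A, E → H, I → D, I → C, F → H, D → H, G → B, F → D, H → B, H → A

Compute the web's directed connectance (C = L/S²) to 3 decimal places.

C = 0.185

The web has S = 9 species and L = 15 feeding links.
C = L / S² = 15 / 81 = 0.1852 ≈ 0.185.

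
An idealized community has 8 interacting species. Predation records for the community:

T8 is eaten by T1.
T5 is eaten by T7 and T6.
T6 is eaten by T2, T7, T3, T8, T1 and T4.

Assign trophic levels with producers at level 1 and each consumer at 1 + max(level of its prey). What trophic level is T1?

T5 is a producer → level 1.
T6 eats T5 → level 2.
T8 eats T6 → level 3.
T1 eats T8 (level 3); other prey at levels: T6 2 → level 4.

Trophic level 4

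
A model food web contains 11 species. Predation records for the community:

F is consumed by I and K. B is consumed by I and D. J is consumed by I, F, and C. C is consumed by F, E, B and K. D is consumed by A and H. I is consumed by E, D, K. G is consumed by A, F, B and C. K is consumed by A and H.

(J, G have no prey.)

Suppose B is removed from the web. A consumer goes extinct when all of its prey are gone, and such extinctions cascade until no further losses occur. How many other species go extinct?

Remove B.
Every predator of it retains at least one other prey: I still has J, F; D still has I.
No consumer loses all prey, so no secondary extinctions occur.

0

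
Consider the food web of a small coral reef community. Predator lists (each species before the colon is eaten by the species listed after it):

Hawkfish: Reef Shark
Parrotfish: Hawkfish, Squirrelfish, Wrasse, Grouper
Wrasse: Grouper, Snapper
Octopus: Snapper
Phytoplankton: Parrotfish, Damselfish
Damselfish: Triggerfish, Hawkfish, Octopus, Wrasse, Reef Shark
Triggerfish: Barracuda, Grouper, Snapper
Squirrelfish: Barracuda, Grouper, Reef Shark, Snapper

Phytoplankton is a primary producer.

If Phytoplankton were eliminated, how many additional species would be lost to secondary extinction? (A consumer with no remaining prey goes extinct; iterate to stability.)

Remove Phytoplankton.
Round 1: Parrotfish (all prey gone), Damselfish (all prey gone) → extinct.
Round 2: Triggerfish (all prey gone), Hawkfish (all prey gone), Squirrelfish (all prey gone), Octopus (all prey gone), Wrasse (all prey gone) → extinct.
Round 3: Barracuda (all prey gone), Grouper (all prey gone), Reef Shark (all prey gone), Snapper (all prey gone) → extinct.
No further losses. Total secondary extinctions: 11.

11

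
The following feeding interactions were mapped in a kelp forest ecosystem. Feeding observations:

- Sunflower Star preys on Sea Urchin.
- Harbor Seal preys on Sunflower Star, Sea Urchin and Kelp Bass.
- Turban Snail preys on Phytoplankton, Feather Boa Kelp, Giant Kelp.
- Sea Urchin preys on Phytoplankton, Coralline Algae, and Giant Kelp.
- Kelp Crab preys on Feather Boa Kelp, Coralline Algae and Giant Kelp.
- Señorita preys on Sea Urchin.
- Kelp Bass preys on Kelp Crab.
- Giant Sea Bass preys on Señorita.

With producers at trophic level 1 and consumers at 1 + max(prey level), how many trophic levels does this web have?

4

Producers (level 1): Coralline Algae, Phytoplankton, Giant Kelp, Feather Boa Kelp.
Coralline Algae → Kelp Crab → Kelp Bass → Harbor Seal gives Harbor Seal level 4.
No species has a prey at level 4, so no species reaches level 5.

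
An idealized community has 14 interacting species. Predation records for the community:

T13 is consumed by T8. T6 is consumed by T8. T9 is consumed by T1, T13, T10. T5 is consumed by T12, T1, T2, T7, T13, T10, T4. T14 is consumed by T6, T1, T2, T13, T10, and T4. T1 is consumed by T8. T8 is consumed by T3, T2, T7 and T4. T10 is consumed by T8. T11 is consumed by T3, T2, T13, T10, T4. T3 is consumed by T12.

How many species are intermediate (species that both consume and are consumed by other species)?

Intermediate species (has both prey and predators): T10, T13, T6, T1, T8, T3.
Count: 6.

6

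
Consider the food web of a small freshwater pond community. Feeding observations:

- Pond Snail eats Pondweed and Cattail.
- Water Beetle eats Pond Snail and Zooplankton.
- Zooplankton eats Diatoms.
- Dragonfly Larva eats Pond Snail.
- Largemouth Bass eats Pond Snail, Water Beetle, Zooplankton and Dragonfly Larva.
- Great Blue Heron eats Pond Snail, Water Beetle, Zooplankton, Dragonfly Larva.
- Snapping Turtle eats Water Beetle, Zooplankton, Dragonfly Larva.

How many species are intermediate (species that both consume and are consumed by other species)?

4

Intermediate species (has both prey and predators): Pond Snail, Zooplankton, Dragonfly Larva, Water Beetle.
Count: 4.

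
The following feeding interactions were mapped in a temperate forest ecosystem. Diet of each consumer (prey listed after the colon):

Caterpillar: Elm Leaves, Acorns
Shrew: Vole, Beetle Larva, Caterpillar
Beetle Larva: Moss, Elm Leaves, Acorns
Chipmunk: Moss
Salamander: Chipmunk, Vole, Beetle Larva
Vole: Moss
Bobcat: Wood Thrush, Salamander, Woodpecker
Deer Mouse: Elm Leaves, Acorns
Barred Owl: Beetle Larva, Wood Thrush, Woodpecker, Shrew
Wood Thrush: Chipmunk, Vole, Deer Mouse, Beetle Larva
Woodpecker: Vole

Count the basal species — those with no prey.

Basal species (no prey listed): Moss, Elm Leaves, Acorns.
Count: 3.

3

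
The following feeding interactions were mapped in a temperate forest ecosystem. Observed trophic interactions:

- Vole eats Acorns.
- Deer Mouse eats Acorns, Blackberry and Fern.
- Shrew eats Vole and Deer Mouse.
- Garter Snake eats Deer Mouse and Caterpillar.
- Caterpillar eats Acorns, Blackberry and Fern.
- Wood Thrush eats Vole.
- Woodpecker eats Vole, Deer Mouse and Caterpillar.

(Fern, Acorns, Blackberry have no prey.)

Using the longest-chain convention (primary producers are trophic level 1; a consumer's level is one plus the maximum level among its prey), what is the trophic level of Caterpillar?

Fern is a producer → level 1.
Caterpillar eats Fern (level 1); other prey at levels: Acorns 1, Blackberry 1 → level 2.

Trophic level 2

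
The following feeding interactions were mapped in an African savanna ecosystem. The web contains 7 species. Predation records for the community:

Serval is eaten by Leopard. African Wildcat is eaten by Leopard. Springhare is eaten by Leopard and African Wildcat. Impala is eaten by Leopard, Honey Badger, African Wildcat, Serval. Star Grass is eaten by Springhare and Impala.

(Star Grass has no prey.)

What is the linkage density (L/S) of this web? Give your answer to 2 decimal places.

L/S = 1.43

There are L = 10 links among S = 7 species.
L/S = 10/7 = 1.4286 ≈ 1.43.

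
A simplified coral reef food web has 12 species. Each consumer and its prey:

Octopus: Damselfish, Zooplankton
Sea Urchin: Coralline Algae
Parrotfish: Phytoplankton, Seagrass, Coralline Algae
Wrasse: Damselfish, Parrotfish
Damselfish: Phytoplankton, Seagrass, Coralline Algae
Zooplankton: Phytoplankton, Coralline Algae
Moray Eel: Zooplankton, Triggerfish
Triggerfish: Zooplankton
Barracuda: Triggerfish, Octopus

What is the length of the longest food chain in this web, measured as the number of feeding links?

3 links

One longest chain: Phytoplankton → Zooplankton → Triggerfish → Barracuda.
It has 4 species and 3 links.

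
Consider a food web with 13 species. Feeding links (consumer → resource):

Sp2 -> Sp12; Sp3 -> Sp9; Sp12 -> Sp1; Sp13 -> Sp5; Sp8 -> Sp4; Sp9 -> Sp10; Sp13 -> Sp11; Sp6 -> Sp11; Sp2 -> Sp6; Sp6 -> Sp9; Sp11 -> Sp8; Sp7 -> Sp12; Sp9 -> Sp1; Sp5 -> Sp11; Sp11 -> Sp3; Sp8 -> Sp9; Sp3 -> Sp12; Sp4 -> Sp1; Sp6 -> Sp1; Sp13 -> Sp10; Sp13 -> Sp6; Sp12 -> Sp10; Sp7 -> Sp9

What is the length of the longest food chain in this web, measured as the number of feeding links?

One longest chain: Sp1 → Sp4 → Sp8 → Sp11 → Sp6 → Sp2.
It has 6 species and 5 links.

5 links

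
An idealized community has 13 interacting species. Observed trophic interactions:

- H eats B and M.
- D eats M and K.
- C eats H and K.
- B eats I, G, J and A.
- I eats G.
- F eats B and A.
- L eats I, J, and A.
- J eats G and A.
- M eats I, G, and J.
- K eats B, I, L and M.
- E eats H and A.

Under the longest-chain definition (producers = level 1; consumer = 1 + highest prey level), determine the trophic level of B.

Trophic level 3

A is a producer → level 1.
J eats A (level 1); other prey at levels: G 1 → level 2.
B eats J (level 2); other prey at levels: A 1, G 1, I 2 → level 3.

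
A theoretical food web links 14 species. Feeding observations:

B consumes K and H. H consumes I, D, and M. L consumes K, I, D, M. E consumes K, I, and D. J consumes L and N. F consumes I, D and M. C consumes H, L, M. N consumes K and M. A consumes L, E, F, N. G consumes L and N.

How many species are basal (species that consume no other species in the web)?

4

Basal species (no prey listed): I, K, D, M.
Count: 4.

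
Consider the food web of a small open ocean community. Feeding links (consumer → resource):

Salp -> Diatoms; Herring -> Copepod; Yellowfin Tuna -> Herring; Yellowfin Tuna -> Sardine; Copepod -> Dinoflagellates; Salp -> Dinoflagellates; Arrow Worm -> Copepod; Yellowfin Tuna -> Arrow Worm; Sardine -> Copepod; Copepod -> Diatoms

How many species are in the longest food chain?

One longest chain: Dinoflagellates → Copepod → Arrow Worm → Yellowfin Tuna.
It has 4 species and 3 links.

4 species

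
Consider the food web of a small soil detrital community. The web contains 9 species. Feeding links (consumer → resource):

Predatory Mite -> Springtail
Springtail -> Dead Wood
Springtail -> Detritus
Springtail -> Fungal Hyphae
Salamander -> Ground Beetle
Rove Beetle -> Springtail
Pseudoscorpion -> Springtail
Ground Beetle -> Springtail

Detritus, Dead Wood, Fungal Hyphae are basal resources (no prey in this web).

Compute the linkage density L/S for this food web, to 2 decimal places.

L/S = 0.89

There are L = 8 links among S = 9 species.
L/S = 8/9 = 0.8889 ≈ 0.89.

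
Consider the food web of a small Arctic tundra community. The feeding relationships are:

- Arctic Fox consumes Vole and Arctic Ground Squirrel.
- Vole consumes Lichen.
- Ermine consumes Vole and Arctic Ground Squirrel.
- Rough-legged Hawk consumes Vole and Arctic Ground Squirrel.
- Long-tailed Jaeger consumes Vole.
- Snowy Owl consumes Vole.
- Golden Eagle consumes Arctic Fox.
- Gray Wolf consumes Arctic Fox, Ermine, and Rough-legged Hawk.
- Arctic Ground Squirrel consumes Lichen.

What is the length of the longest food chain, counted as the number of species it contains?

One longest chain: Lichen → Vole → Arctic Fox → Gray Wolf.
It has 4 species and 3 links.

4 species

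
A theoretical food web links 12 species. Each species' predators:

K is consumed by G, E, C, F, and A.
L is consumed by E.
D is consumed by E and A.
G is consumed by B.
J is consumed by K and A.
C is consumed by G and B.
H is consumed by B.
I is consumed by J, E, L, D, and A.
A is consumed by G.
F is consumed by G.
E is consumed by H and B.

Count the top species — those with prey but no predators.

1

Top species (has prey, but nothing eats it): B.
Count: 1.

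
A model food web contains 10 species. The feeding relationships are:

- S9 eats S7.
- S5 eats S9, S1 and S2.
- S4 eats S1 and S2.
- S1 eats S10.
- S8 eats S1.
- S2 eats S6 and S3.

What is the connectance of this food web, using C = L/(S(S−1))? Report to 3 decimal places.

The web has S = 10 species and L = 10 feeding links.
C = L / (S(S−1)) = 10 / 90 = 0.1111 ≈ 0.111.

C = 0.111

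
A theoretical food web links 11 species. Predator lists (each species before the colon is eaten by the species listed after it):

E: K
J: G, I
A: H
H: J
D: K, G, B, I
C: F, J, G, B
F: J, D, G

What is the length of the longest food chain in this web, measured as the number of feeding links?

One longest chain: C → F → D → K.
It has 4 species and 3 links.

3 links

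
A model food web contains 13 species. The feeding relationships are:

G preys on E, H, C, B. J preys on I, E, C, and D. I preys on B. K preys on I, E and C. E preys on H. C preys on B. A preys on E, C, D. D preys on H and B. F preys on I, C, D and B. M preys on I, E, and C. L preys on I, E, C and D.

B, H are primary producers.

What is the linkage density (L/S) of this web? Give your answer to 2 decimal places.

There are L = 30 links among S = 13 species.
L/S = 30/13 = 2.3077 ≈ 2.31.

L/S = 2.31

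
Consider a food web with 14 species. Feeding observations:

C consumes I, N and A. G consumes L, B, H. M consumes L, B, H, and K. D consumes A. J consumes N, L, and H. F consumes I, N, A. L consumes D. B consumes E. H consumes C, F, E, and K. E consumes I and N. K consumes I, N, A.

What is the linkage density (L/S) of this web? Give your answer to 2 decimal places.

There are L = 28 links among S = 14 species.
L/S = 28/14 = 2.0000 ≈ 2.00.

L/S = 2.00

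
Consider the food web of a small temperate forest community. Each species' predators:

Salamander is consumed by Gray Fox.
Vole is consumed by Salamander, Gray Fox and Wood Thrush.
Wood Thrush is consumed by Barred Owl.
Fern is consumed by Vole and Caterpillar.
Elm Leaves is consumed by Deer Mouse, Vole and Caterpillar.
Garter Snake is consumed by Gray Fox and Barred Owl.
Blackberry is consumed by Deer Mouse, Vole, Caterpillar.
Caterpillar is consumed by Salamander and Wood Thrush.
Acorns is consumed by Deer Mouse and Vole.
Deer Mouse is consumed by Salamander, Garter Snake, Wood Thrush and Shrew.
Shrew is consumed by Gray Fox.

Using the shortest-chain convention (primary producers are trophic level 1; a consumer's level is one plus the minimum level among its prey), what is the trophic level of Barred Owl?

Trophic level 4

Elm Leaves is a producer → level 1.
Deer Mouse eats Elm Leaves → level 2.
Garter Snake eats Deer Mouse → level 3.
Barred Owl eats Garter Snake → level 4.
No prey of Barred Owl is below level 3, so 4 is the minimum.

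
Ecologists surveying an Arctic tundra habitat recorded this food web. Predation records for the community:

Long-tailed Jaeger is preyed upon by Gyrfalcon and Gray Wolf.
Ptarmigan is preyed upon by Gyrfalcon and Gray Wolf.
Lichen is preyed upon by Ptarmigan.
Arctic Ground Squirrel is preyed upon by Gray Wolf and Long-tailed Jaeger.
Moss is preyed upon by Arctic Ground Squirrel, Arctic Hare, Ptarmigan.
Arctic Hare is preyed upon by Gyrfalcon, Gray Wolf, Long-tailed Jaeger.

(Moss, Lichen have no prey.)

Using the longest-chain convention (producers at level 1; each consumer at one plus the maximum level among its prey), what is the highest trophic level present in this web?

Producers (level 1): Moss, Lichen.
Moss → Arctic Ground Squirrel → Long-tailed Jaeger → Gray Wolf gives Gray Wolf level 4.
No species has a prey at level 4, so no species reaches level 5.

4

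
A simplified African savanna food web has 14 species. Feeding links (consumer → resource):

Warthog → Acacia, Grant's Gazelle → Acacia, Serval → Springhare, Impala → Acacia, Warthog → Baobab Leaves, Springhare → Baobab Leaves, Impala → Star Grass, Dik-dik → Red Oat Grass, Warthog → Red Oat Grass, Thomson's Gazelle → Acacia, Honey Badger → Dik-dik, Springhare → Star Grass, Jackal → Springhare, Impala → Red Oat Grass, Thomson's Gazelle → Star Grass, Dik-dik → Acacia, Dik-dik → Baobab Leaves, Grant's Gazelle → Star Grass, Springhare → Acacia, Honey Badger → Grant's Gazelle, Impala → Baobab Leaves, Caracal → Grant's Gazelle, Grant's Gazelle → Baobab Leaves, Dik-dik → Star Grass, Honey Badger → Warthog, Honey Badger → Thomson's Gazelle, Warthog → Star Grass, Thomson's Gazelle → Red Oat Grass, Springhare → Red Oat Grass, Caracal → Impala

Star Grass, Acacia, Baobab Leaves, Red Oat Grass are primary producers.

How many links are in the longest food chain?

2 links

One longest chain: Star Grass → Grant's Gazelle → Honey Badger.
It has 3 species and 2 links.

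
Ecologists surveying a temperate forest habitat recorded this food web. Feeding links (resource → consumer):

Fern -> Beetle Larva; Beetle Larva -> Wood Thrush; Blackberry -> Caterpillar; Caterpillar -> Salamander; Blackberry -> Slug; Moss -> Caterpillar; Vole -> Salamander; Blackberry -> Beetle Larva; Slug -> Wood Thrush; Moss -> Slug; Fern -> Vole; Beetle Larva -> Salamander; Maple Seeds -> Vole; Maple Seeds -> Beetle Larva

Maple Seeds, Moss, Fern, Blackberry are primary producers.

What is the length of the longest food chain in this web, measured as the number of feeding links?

One longest chain: Maple Seeds → Beetle Larva → Salamander.
It has 3 species and 2 links.

2 links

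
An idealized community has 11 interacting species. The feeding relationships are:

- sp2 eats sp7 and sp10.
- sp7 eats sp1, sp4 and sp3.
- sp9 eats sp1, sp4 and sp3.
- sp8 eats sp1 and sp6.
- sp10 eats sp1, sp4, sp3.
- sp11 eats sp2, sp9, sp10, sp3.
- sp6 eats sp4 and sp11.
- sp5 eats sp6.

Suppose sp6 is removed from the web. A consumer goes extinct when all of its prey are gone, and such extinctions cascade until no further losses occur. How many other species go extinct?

Remove sp6.
Round 1: sp5 (all prey gone) → extinct.
No further losses. Total secondary extinctions: 1.

1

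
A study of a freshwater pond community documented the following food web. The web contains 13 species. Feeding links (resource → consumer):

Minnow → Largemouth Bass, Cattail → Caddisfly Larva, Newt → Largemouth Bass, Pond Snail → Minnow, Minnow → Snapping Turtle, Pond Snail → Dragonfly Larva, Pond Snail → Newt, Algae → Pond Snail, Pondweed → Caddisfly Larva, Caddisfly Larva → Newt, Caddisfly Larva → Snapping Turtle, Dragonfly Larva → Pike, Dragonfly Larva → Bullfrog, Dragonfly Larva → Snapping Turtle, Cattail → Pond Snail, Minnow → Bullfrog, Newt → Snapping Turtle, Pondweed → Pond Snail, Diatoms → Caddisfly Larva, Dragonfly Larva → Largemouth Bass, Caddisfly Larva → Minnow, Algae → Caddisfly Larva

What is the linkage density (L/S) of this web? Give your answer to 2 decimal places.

There are L = 22 links among S = 13 species.
L/S = 22/13 = 1.6923 ≈ 1.69.

L/S = 1.69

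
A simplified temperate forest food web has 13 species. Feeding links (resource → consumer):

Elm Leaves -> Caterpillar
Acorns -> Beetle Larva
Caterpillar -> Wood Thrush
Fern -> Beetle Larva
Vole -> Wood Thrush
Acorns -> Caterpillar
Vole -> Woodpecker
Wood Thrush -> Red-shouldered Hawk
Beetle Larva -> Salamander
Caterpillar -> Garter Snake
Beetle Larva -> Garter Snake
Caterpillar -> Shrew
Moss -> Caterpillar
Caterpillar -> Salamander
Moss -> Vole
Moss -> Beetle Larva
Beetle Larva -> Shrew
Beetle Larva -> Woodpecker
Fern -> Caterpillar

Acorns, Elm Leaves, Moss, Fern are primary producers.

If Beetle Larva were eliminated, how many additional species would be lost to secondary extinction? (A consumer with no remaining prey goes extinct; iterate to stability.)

Remove Beetle Larva.
Every predator of it retains at least one other prey: Woodpecker still has Vole; Garter Snake still has Caterpillar; Salamander still has Caterpillar; Shrew still has Caterpillar.
No consumer loses all prey, so no secondary extinctions occur.

0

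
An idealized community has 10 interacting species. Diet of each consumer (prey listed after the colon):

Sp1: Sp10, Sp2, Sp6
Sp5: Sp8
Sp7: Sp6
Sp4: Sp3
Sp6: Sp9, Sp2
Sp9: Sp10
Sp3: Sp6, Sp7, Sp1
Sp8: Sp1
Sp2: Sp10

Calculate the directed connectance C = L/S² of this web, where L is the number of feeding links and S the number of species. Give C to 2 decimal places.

The web has S = 10 species and L = 14 feeding links.
C = L / S² = 14 / 100 = 0.1400 ≈ 0.14.

C = 0.14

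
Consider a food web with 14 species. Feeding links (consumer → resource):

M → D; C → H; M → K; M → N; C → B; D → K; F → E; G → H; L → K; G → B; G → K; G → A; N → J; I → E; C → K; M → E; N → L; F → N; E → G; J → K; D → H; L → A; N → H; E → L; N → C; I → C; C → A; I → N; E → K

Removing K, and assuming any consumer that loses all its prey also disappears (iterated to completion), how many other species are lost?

1

Remove K.
Round 1: J (all prey gone) → extinct.
No further losses. Total secondary extinctions: 1.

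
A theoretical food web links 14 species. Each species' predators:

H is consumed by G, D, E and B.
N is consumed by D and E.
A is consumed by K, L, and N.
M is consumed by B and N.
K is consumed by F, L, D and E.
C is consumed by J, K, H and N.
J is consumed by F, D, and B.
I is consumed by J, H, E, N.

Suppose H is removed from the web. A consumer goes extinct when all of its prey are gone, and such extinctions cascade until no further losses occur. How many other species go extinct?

Remove H.
Round 1: G (all prey gone) → extinct.
No further losses. Total secondary extinctions: 1.

1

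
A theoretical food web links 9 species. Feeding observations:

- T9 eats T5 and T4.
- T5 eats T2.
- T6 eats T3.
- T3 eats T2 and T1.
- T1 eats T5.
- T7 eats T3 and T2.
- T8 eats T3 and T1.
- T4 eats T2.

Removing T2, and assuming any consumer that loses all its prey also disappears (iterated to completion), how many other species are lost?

8

Remove T2.
Round 1: T5 (all prey gone), T4 (all prey gone) → extinct.
Round 2: T9 (all prey gone), T1 (all prey gone) → extinct.
Round 3: T3 (all prey gone) → extinct.
Round 4: T6 (all prey gone), T7 (all prey gone), T8 (all prey gone) → extinct.
No further losses. Total secondary extinctions: 8.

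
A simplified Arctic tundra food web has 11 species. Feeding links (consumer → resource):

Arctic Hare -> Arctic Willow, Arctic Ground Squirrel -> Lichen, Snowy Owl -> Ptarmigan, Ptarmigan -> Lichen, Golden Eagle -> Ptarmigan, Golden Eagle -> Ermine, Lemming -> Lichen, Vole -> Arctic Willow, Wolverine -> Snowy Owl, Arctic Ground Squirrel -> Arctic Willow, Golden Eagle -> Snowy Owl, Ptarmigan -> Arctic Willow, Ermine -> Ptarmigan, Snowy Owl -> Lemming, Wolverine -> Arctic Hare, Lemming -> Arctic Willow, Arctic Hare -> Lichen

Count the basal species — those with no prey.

Basal species (no prey listed): Arctic Willow, Lichen.
Count: 2.

2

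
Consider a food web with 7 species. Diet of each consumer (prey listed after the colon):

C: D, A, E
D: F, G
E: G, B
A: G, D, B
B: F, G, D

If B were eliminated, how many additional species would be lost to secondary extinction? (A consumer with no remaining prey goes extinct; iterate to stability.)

0

Remove B.
Every predator of it retains at least one other prey: A still has G, D; E still has G.
No consumer loses all prey, so no secondary extinctions occur.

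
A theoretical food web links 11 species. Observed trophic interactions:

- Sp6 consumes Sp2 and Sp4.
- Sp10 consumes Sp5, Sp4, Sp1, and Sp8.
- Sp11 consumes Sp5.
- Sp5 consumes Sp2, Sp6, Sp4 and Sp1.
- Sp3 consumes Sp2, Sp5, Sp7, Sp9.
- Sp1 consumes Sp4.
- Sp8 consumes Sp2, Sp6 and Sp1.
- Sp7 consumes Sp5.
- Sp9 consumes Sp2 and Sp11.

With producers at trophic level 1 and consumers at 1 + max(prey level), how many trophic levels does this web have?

Producers (level 1): Sp4, Sp2.
Sp4 → Sp1 → Sp5 → Sp11 → Sp9 → Sp3 gives Sp3 level 6.
No species has a prey at level 6, so no species reaches level 7.

6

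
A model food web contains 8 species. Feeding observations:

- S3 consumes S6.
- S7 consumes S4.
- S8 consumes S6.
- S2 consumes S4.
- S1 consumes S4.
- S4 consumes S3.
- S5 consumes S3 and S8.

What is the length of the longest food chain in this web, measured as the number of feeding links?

3 links

One longest chain: S6 → S3 → S4 → S1.
It has 4 species and 3 links.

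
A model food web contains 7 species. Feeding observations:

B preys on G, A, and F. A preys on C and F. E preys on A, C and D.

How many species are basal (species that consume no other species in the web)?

4

Basal species (no prey listed): D, F, C, G.
Count: 4.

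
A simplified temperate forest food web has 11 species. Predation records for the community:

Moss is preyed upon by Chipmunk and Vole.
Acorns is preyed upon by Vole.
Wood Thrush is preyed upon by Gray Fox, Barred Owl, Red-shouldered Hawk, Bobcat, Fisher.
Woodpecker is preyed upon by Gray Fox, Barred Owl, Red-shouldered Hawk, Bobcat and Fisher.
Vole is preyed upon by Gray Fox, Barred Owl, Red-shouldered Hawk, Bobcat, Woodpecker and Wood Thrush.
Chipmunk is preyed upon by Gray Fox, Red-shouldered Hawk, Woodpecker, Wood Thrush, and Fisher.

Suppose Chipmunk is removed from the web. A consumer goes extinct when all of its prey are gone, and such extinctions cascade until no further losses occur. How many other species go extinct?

0

Remove Chipmunk.
Every predator of it retains at least one other prey: Wood Thrush still has Vole; Woodpecker still has Vole; Gray Fox still has Vole, Wood Thrush, Woodpecker; Red-shouldered Hawk still has Vole, Wood Thrush, Woodpecker; Fisher still has Wood Thrush, Woodpecker.
No consumer loses all prey, so no secondary extinctions occur.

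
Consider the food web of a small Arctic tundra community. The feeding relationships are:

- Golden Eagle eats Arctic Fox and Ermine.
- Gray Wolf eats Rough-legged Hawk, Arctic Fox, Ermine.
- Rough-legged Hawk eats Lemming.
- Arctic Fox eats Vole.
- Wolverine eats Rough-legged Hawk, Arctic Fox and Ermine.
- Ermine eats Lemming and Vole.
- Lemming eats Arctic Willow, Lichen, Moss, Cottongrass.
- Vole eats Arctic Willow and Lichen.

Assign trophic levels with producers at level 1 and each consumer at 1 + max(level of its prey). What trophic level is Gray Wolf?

Trophic level 4

Lichen is a producer → level 1.
Vole eats Lichen (level 1); other prey at levels: Arctic Willow 1 → level 2.
Arctic Fox eats Vole → level 3.
Gray Wolf eats Arctic Fox (level 3); other prey at levels: Ermine 3, Rough-legged Hawk 3 → level 4.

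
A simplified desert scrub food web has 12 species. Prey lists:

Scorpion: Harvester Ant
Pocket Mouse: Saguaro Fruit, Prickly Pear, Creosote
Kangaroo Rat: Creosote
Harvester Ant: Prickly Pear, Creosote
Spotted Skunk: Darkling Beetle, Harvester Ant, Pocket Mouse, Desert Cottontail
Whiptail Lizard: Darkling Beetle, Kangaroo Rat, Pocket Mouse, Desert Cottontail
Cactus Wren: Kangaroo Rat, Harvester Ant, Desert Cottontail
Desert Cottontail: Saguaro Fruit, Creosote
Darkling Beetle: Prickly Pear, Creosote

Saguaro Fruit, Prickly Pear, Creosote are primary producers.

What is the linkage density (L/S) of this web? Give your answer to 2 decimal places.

L/S = 1.83

There are L = 22 links among S = 12 species.
L/S = 22/12 = 1.8333 ≈ 1.83.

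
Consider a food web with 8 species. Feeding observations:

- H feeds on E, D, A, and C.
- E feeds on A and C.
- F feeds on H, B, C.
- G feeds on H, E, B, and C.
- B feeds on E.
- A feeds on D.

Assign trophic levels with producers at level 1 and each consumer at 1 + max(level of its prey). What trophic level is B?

Trophic level 4

D is a producer → level 1.
A eats D → level 2.
E eats A (level 2); other prey at levels: C 1 → level 3.
B eats E → level 4.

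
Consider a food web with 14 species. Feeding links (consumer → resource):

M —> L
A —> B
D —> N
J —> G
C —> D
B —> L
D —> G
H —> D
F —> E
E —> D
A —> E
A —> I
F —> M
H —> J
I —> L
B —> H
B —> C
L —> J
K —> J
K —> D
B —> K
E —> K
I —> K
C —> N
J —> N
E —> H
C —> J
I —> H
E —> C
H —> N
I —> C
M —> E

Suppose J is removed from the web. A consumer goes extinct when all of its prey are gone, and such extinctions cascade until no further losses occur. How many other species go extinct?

1

Remove J.
Round 1: L (all prey gone) → extinct.
No further losses. Total secondary extinctions: 1.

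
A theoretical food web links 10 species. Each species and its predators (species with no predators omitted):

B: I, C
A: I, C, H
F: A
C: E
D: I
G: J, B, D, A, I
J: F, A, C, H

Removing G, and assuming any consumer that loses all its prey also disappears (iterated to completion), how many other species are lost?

9

Remove G.
Round 1: J (all prey gone), B (all prey gone), D (all prey gone) → extinct.
Round 2: F (all prey gone) → extinct.
Round 3: A (all prey gone) → extinct.
Round 4: I (all prey gone), C (all prey gone), H (all prey gone) → extinct.
Round 5: E (all prey gone) → extinct.
No further losses. Total secondary extinctions: 9.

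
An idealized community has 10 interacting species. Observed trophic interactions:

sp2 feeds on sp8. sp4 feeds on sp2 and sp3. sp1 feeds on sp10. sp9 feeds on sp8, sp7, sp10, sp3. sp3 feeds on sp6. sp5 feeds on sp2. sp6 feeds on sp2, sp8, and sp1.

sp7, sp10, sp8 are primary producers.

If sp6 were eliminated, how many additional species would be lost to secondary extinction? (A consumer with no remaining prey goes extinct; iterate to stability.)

1

Remove sp6.
Round 1: sp3 (all prey gone) → extinct.
No further losses. Total secondary extinctions: 1.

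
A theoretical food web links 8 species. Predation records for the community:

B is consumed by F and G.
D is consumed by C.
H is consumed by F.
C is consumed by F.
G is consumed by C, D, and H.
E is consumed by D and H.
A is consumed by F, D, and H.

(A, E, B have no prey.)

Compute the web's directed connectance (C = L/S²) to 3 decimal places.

C = 0.203

The web has S = 8 species and L = 13 feeding links.
C = L / S² = 13 / 64 = 0.2031 ≈ 0.203.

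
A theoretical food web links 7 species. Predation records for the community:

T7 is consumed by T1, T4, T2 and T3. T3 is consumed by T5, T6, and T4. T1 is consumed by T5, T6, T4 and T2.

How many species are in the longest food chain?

One longest chain: T7 → T3 → T6.
It has 3 species and 2 links.

3 species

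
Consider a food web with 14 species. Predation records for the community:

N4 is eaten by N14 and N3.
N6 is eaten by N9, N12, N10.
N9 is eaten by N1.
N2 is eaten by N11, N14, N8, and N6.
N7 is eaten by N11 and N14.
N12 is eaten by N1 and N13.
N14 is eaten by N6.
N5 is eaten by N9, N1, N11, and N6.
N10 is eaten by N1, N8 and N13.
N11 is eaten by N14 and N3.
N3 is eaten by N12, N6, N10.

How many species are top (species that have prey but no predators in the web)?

Top species (has prey, but nothing eats it): N1, N8, N13.
Count: 3.

3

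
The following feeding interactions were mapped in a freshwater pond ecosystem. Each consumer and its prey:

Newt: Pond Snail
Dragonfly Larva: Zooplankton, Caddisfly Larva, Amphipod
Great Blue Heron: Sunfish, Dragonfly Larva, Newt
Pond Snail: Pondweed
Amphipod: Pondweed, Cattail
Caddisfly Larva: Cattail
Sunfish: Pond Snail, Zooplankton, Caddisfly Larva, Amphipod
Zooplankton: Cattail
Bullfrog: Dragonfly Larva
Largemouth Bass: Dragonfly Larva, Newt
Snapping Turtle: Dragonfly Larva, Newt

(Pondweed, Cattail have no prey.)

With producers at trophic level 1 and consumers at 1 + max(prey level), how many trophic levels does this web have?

Producers (level 1): Pondweed, Cattail.
Pondweed → Pond Snail → Newt → Snapping Turtle gives Snapping Turtle level 4.
No species has a prey at level 4, so no species reaches level 5.

4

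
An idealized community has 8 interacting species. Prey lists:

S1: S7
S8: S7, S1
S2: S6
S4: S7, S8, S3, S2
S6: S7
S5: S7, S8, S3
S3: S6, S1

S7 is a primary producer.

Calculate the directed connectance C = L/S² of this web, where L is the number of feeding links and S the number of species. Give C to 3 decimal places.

The web has S = 8 species and L = 14 feeding links.
C = L / S² = 14 / 64 = 0.2188 ≈ 0.219.

C = 0.219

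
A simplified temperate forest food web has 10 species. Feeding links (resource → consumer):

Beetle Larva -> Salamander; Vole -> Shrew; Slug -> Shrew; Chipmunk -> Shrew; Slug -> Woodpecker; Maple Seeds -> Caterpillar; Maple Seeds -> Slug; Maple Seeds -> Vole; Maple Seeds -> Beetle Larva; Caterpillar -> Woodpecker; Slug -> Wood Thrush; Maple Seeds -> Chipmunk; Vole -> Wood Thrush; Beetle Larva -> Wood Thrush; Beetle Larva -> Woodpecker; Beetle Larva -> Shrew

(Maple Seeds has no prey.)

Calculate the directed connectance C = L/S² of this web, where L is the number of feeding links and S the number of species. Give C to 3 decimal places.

C = 0.160

The web has S = 10 species and L = 16 feeding links.
C = L / S² = 16 / 100 = 0.1600 ≈ 0.160.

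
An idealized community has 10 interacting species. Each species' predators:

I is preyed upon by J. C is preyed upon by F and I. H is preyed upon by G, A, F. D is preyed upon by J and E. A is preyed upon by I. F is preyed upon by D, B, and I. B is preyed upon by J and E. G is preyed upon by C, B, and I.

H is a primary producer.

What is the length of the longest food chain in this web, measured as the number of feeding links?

One longest chain: H → G → C → F → B → E.
It has 6 species and 5 links.

5 links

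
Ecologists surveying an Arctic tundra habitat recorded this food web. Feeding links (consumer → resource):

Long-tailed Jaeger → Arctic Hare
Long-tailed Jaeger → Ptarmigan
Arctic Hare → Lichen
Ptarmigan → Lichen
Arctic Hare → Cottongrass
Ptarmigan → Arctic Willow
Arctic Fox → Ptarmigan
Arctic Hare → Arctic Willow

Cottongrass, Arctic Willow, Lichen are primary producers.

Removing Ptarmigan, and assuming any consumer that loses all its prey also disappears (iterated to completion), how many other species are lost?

Remove Ptarmigan.
Round 1: Arctic Fox (all prey gone) → extinct.
No further losses. Total secondary extinctions: 1.

1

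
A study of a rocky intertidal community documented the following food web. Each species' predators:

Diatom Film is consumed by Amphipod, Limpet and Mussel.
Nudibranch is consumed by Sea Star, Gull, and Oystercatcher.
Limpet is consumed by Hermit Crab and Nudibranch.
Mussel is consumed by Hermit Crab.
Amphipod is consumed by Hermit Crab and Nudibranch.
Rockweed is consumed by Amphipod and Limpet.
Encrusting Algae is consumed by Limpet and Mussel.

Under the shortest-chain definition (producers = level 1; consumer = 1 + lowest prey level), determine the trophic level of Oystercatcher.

Trophic level 4

Diatom Film is a producer → level 1.
Limpet eats Diatom Film → level 2.
Nudibranch eats Limpet → level 3.
Oystercatcher eats Nudibranch → level 4.
No prey of Oystercatcher is below level 3, so 4 is the minimum.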